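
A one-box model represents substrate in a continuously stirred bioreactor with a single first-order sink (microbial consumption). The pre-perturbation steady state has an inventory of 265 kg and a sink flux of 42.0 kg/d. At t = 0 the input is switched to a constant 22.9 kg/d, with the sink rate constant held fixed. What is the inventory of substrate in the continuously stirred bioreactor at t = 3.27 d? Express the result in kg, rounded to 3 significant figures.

216 kg

τ = M₀/F₀ = 265/42.0 = 6.310 d; rate constant k = 1/τ.
New steady state M_∞ = F₁/k = F₁·τ = 22.9 × 6.310 = 144.49 kg.
M(t) = M_∞ + (M₀ − M_∞)·e^(−t/τ); t/τ = 3.27/6.310 = 0.5183, so e^(−t/τ) = 0.5956.
M(t) = 144.49 + 120.5 × 0.5956 = 216.26 kg.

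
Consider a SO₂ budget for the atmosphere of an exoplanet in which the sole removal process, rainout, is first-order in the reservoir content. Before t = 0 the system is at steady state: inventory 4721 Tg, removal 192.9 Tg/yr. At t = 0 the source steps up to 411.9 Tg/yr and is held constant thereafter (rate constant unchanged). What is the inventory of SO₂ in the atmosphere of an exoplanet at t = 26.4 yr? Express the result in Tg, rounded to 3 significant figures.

8260 Tg

Residence time τ = M₀/F₀ = 24.47 yr. The eventual steady state is M_∞ = M₀·(F₁/F₀) = 4721 × 411.9/192.9 = 10081 Tg.
The anomaly ΔM(t) = M(t) − M_∞ decays as ΔM₀·e^(−t/τ) with ΔM₀ = 4721 − 10081 = −5360 Tg.
At t = 26.4 yr, e^(−t/τ) = e^(−1.079) = 0.3400, so ΔM = −1823 Tg and M = 10081 − 1823 = 8258.3 Tg.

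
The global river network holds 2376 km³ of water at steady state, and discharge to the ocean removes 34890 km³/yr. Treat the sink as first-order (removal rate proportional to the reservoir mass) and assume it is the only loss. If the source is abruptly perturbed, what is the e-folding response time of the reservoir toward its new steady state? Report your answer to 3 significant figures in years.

For a linear reservoir the response time equals the residence time τ = M/F.
τ = 2376 / 34890 = 0.06810 yr.

0.0681 yr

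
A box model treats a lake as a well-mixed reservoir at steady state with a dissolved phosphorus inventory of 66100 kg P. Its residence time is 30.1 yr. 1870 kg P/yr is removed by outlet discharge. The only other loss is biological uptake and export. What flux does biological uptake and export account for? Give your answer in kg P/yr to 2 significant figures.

330 kg P/yr

Total removal F = M/τ = 66100 / 30.1 = 2196 kg P/yr.
Biological uptake and export = F − (1870) = 2196 − 1870 = 326.0 kg P/yr.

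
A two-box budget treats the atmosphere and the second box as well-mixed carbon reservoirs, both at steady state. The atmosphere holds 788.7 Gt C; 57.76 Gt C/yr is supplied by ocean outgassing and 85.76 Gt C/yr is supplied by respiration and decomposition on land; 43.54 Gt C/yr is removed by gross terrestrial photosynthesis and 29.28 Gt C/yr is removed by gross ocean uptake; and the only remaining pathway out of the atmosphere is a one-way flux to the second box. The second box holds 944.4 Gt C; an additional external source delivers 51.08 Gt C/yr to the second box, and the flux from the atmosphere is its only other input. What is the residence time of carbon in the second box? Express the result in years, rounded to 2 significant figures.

Balance the atmosphere: ΣF_in = 57.76 + 85.76 = 143.52 Gt C/yr.
Flux to the second box = ΣF_in − (43.54 + 29.28) = 70.700 Gt C/yr.
Total input to the second box = 70.700 + 51.08 = 121.78 Gt C/yr; at steady state this equals its total output.
τ = M / F = 944.4 / 121.78 = 7.755 yr.

7.8 yr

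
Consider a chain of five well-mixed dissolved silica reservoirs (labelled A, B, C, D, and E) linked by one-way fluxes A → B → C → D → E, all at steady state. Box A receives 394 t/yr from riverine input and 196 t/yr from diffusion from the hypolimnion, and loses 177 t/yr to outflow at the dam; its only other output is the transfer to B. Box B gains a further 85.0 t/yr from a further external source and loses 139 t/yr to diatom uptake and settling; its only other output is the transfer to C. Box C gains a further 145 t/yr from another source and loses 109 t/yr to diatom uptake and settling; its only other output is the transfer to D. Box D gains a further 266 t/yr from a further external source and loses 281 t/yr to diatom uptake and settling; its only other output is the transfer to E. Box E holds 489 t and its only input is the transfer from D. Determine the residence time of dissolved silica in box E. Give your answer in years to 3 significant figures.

1.29 yr

Box A: F(A→B) = (394 + 196) − 177 = 413.00 t/yr.
Box B: F(B→C) = (413.00 + 85.0) − 139 = 359.00 t/yr.
Box C: F(C→D) = (359.00 + 145) − 109 = 395.00 t/yr.
Box D: F(D→E) = (395.00 + 266) − 281 = 380.00 t/yr.
Box E throughput = its input = 380.00 t/yr; τ = 489 / 380.00 = 1.287 yr.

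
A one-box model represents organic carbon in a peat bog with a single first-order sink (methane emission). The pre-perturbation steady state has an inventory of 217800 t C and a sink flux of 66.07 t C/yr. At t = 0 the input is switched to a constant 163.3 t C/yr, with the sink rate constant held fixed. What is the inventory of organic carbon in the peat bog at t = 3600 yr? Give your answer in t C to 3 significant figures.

431000 t C

Residence time τ = M₀/F₀ = 3297 yr. The eventual steady state is M_∞ = M₀·(F₁/F₀) = 217800 × 163.3/66.07 = 538320 t C.
The anomaly ΔM(t) = M(t) − M_∞ decays as ΔM₀·e^(−t/τ) with ΔM₀ = 217800 − 538320 = −320500 t C.
At t = 3600 yr, e^(−t/τ) = e^(−1.092) = 0.3355, so ΔM = −107500 t C and M = 538320 − 107500 = 430780 t C.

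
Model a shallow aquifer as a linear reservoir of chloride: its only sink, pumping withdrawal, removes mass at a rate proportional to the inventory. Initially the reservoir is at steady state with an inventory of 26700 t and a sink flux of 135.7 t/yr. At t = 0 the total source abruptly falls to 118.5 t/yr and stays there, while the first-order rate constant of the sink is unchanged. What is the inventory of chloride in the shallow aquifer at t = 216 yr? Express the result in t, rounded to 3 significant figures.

Residence time τ = M₀/F₀ = 196.8 yr. The eventual steady state is M_∞ = M₀·(F₁/F₀) = 26700 × 118.5/135.7 = 23316 t.
The anomaly ΔM(t) = M(t) − M_∞ decays as ΔM₀·e^(−t/τ) with ΔM₀ = 26700 − 23316 = 3384 t.
At t = 216 yr, e^(−t/τ) = e^(−1.098) = 0.3336, so ΔM = 1129 t and M = 23316 + 1129 = 24445 t.

24400 t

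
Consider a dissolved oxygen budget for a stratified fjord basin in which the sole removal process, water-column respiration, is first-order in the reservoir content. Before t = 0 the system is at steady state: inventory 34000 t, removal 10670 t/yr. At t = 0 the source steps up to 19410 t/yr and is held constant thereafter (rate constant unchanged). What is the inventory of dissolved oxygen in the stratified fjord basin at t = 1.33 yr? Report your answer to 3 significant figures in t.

43500 t

The sink rate constant is k = F₀/M₀ = 10670/34000 = 0.3138 yr⁻¹.
Solving dM/dt = F₁ − kM with M(0) = M₀ gives M(t) = F₁/k + (M₀ − F₁/k)·e^(−kt).
F₁/k = 19410/0.3138 = 61850 t; kt = 0.3138 × 1.33 = 0.4174, e^(−kt) = 0.6588.
M(1.33) = 61850 + (34000 − 61850) × 0.6588 = 61850 − 18350 = 43503 t.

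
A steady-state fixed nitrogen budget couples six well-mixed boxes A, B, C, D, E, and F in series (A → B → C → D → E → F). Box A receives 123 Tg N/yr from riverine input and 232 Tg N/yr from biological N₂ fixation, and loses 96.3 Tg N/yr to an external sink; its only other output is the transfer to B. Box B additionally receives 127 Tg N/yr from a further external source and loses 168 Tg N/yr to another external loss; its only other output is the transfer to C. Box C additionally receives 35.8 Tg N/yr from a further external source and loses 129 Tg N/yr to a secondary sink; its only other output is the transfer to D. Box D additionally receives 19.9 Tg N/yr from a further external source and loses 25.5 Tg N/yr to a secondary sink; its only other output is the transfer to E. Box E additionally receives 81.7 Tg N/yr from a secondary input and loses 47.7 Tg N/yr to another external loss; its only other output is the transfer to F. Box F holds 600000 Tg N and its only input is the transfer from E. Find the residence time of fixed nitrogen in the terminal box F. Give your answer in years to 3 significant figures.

3920 yr

Box A: F(A→B) = (123 + 232) − 96.3 = 258.70 Tg N/yr.
Box B: F(B→C) = (258.70 + 127) − 168 = 217.70 Tg N/yr.
Box C: F(C→D) = (217.70 + 35.8) − 129 = 124.50 Tg N/yr.
Box D: F(D→E) = (124.50 + 19.9) − 25.5 = 118.90 Tg N/yr.
Box E: F(E→F) = (118.90 + 81.7) − 47.7 = 152.90 Tg N/yr.
Box F throughput = its input = 152.90 Tg N/yr; τ = 600000 / 152.90 = 3924 yr.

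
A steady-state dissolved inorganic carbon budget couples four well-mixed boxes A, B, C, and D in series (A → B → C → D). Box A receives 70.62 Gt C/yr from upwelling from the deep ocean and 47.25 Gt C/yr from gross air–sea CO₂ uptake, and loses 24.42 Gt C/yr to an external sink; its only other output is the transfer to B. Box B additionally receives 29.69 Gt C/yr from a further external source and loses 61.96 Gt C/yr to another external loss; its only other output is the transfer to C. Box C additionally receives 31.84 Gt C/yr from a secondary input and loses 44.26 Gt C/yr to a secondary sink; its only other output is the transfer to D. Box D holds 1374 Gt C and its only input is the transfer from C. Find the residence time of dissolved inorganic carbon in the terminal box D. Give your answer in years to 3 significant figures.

28.2 yr

Box A: F(A→B) = (70.62 + 47.25) − 24.42 = 93.450 Gt C/yr.
Box B: F(B→C) = (93.450 + 29.69) − 61.96 = 61.180 Gt C/yr.
Box C: F(C→D) = (61.180 + 31.84) − 44.26 = 48.760 Gt C/yr.
Box D throughput = its input = 48.760 Gt C/yr; τ = 1374 / 48.760 = 28.18 yr.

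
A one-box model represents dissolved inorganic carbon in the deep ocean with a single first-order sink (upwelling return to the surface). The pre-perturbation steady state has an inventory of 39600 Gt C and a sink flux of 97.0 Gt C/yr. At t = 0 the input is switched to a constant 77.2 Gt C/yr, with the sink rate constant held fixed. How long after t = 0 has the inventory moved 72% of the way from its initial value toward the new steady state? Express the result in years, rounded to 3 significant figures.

τ = M₀/F₀ = 39600/97.0 = 408.2 yr.
The remaining gap fraction is e^(−t/τ); 72% covered ⇒ e^(−t/τ) = 0.280.
t = −τ ln(0.280) = 408.2 × 1.273 = 519.7 yr.

520 yr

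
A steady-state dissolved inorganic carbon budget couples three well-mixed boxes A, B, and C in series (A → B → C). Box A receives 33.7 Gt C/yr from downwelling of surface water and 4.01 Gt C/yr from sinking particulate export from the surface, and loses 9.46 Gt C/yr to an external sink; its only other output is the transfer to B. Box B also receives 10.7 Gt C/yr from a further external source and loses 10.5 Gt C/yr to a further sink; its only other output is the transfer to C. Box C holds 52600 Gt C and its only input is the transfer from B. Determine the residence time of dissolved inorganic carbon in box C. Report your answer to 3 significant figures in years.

Box A: F(A→B) = (33.7 + 4.01) − 9.46 = 28.250 Gt C/yr.
Box B: F(B→C) = (28.250 + 10.7) − 10.5 = 28.450 Gt C/yr.
Box C throughput = its input = 28.450 Gt C/yr; τ = 52600 / 28.450 = 1849 yr.

1850 yr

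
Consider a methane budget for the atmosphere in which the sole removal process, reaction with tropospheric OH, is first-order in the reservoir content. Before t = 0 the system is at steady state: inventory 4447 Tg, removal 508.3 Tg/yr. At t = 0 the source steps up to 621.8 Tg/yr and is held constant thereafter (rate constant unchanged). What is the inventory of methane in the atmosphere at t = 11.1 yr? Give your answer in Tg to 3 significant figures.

5160 Tg

The sink rate constant is k = F₀/M₀ = 508.3/4447 = 0.1143 yr⁻¹.
Solving dM/dt = F₁ − kM with M(0) = M₀ gives M(t) = F₁/k + (M₀ − F₁/k)·e^(−kt).
F₁/k = 621.8/0.1143 = 5440.0 Tg; kt = 0.1143 × 11.1 = 1.269, e^(−kt) = 0.2812.
M(11.1) = 5440.0 + (4447 − 5440.0) × 0.2812 = 5440.0 − 279.2 = 5160.8 Tg.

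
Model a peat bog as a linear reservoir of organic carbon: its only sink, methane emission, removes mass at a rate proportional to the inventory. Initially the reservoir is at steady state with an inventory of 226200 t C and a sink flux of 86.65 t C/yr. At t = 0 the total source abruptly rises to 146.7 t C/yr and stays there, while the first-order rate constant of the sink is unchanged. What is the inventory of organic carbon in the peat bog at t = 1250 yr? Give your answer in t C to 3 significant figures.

286000 t C

τ = M₀/F₀ = 226200/86.65 = 2611 yr; rate constant k = 1/τ.
New steady state M_∞ = F₁/k = F₁·τ = 146.7 × 2611 = 382960 t C.
M(t) = M_∞ + (M₀ − M_∞)·e^(−t/τ); t/τ = 1250/2611 = 0.4788, so e^(−t/τ) = 0.6195.
M(t) = 382960 − 156800 × 0.6195 = 285850 t C.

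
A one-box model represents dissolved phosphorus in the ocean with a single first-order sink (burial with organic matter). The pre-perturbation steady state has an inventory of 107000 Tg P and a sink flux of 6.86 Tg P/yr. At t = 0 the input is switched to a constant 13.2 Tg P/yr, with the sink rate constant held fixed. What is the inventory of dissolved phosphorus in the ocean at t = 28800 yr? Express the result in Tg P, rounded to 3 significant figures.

The sink rate constant is k = F₀/M₀ = 6.86/107000 = 6.411×10^-5 yr⁻¹.
Solving dM/dt = F₁ − kM with M(0) = M₀ gives M(t) = F₁/k + (M₀ − F₁/k)·e^(−kt).
F₁/k = 13.2/6.411×10^-5 = 205890 Tg P; kt = 6.411×10^-5 × 28800 = 1.846, e^(−kt) = 0.1578.
M(28800) = 205890 + (107000 − 205890) × 0.1578 = 205890 − 15600 = 190280 Tg P.

190000 Tg P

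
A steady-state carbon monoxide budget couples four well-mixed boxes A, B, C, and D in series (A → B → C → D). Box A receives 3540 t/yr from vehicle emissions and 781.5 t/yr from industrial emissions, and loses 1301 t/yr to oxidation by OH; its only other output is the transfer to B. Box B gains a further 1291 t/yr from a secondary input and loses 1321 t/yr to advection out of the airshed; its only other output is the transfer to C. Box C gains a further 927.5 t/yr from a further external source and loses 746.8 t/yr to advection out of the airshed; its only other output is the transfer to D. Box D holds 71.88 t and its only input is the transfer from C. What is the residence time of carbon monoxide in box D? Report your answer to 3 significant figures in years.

Box A: F(A→B) = (3540 + 781.5) − 1301 = 3020.5 t/yr.
Box B: F(B→C) = (3020.5 + 1291) − 1321 = 2990.5 t/yr.
Box C: F(C→D) = (2990.5 + 927.5) − 746.8 = 3171.2 t/yr.
Box D throughput = its input = 3171.2 t/yr; τ = 71.88 / 3171.2 = 0.02267 yr.

0.0227 yr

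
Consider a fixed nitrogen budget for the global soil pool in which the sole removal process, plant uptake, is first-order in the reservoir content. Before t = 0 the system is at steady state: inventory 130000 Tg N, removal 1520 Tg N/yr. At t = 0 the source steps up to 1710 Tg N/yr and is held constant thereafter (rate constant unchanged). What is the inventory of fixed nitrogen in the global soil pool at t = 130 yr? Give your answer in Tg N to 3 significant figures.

τ = M₀/F₀ = 130000/1520 = 85.53 yr; rate constant k = 1/τ.
New steady state M_∞ = F₁/k = F₁·τ = 1710 × 85.53 = 146250 Tg N.
M(t) = M_∞ + (M₀ − M_∞)·e^(−t/τ); t/τ = 130/85.53 = 1.520, so e^(−t/τ) = 0.2187.
M(t) = 146250 − 16250 × 0.2187 = 142700 Tg N.

143000 Tg N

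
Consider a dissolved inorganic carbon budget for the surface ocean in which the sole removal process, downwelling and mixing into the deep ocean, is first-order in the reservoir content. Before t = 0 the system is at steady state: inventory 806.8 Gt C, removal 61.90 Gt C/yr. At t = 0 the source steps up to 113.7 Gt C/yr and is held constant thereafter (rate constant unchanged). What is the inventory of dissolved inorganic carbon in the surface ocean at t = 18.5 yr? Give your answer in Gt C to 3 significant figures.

1320 Gt C

Residence time τ = M₀/F₀ = 13.03 yr. The eventual steady state is M_∞ = M₀·(F₁/F₀) = 806.8 × 113.7/61.90 = 1482.0 Gt C.
The anomaly ΔM(t) = M(t) − M_∞ decays as ΔM₀·e^(−t/τ) with ΔM₀ = 806.8 − 1482.0 = −675.2 Gt C.
At t = 18.5 yr, e^(−t/τ) = e^(−1.419) = 0.2419, so ΔM = −163.3 Gt C and M = 1482.0 − 163.3 = 1318.7 Gt C.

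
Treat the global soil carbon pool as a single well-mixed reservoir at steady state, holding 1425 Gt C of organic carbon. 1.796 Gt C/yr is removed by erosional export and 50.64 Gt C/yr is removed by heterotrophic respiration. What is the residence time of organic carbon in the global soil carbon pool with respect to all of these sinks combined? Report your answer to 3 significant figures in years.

Total removal flux = 1.796 + 50.64 = 52.436 Gt C/yr.
τ = M / ΣF_out = 1425 / 52.436 = 27.18 yr.

27.2 yr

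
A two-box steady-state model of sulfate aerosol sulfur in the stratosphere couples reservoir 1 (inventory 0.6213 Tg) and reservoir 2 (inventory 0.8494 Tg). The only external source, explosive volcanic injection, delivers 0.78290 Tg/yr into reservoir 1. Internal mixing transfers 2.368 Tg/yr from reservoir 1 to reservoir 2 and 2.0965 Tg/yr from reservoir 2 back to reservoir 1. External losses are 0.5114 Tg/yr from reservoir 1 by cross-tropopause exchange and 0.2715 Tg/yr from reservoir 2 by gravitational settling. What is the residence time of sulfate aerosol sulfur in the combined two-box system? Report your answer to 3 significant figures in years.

1.88 yr

Treat the two boxes together as one reservoir: the mixing fluxes between them are internal recycling, so τ = ΣM / Σ(external losses).
M_total = 0.6213 + 0.8494 = 1.4707 Tg.
ΣF_external_out = 0.5114 + 0.2715 = 0.78290 Tg/yr.
τ = M_total / ΣF_ext = 1.4707 / 0.78290 = 1.879 yr.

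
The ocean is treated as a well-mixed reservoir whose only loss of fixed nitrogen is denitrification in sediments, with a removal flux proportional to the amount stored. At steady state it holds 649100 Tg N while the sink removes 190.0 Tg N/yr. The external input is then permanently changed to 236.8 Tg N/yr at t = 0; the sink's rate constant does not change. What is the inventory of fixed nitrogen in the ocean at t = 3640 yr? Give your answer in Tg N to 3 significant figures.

Residence time τ = M₀/F₀ = 3416 yr. The eventual steady state is M_∞ = M₀·(F₁/F₀) = 649100 × 236.8/190.0 = 808980 Tg N.
The anomaly ΔM(t) = M(t) − M_∞ decays as ΔM₀·e^(−t/τ) with ΔM₀ = 649100 − 808980 = −159900 Tg N.
At t = 3640 yr, e^(−t/τ) = e^(−1.065) = 0.3446, so ΔM = −55090 Tg N and M = 808980 − 55090 = 753890 Tg N.

754000 Tg N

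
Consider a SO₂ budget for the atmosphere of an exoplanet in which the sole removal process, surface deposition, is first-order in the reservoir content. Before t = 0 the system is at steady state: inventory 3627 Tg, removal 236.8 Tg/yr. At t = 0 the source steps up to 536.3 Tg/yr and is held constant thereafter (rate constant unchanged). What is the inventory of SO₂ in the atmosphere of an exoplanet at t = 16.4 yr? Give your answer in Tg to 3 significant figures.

6640 Tg

τ = M₀/F₀ = 3627/236.8 = 15.32 yr; rate constant k = 1/τ.
New steady state M_∞ = F₁/k = F₁·τ = 536.3 × 15.32 = 8214.4 Tg.
M(t) = M_∞ + (M₀ − M_∞)·e^(−t/τ); t/τ = 16.4/15.32 = 1.071, so e^(−t/τ) = 0.3428.
M(t) = 8214.4 − 4587 × 0.3428 = 6642.0 Tg.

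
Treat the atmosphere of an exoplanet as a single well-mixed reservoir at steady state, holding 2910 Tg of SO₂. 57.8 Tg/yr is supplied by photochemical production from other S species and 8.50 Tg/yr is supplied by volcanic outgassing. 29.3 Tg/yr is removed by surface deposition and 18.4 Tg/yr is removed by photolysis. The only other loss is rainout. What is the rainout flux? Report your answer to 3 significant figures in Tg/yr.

18.6 Tg/yr

At steady state ΣF_in = ΣF_out.
ΣF_in = 57.8 + 8.50 = 66.300 Tg/yr.
Rainout flux = ΣF_in − (29.3 + 18.4) = 66.300 − 47.70 = 18.60 Tg/yr.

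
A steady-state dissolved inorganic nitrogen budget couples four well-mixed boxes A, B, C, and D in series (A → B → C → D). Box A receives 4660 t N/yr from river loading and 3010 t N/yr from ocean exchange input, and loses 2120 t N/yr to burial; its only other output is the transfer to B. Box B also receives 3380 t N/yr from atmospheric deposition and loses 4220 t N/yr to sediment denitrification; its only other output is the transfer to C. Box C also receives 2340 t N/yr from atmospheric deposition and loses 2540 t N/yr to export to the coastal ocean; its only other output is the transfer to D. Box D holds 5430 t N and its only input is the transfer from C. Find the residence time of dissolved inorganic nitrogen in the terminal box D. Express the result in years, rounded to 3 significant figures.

Box A: F(A→B) = (4660 + 3010) − 2120 = 5550.0 t N/yr.
Box B: F(B→C) = (5550.0 + 3380) − 4220 = 4710.0 t N/yr.
Box C: F(C→D) = (4710.0 + 2340) − 2540 = 4510.0 t N/yr.
Box D throughput = its input = 4510.0 t N/yr; τ = 5430 / 4510.0 = 1.204 yr.

1.20 yr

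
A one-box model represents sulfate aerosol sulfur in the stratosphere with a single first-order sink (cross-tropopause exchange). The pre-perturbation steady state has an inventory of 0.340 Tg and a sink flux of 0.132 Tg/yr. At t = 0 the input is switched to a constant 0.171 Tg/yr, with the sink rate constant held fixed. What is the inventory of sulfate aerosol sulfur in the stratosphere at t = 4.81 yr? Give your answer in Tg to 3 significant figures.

Residence time τ = M₀/F₀ = 2.576 yr. The eventual steady state is M_∞ = M₀·(F₁/F₀) = 0.340 × 0.171/0.132 = 0.44045 Tg.
The anomaly ΔM(t) = M(t) − M_∞ decays as ΔM₀·e^(−t/τ) with ΔM₀ = 0.340 − 0.44045 = −0.1005 Tg.
At t = 4.81 yr, e^(−t/τ) = e^(−1.867) = 0.1545, so ΔM = −0.01552 Tg and M = 0.44045 − 0.01552 = 0.42493 Tg.

0.425 Tg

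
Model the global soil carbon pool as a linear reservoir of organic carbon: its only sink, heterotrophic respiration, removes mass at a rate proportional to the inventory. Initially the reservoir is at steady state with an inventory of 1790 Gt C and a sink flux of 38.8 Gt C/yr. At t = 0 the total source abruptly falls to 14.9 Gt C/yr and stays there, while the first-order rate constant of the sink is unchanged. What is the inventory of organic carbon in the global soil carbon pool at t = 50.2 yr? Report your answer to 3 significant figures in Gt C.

The sink rate constant is k = F₀/M₀ = 38.8/1790 = 0.02168 yr⁻¹.
Solving dM/dt = F₁ − kM with M(0) = M₀ gives M(t) = F₁/k + (M₀ − F₁/k)·e^(−kt).
F₁/k = 14.9/0.02168 = 687.40 Gt C; kt = 0.02168 × 50.2 = 1.088, e^(−kt) = 0.3368.
M(50.2) = 687.40 + (1790 − 687.40) × 0.3368 = 687.40 + 371.4 = 1058.8 Gt C.

1060 Gt C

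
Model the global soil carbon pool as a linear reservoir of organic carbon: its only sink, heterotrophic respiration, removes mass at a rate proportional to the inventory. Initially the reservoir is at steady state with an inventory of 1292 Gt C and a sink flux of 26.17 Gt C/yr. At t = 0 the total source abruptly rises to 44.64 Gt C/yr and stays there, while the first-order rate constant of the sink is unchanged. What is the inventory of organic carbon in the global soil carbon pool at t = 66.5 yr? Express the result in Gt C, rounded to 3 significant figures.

τ = M₀/F₀ = 1292/26.17 = 49.37 yr; rate constant k = 1/τ.
New steady state M_∞ = F₁/k = F₁·τ = 44.64 × 49.37 = 2203.9 Gt C.
M(t) = M_∞ + (M₀ − M_∞)·e^(−t/τ); t/τ = 66.5/49.37 = 1.347, so e^(−t/τ) = 0.2600.
M(t) = 2203.9 − 911.9 × 0.2600 = 1966.8 Gt C.

1970 Gt C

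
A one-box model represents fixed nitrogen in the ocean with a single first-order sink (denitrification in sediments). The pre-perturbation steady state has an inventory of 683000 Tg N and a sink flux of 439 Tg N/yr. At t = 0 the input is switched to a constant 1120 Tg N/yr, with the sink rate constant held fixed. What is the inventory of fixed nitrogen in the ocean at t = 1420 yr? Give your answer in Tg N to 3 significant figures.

1.32×10^6 Tg N

The sink rate constant is k = F₀/M₀ = 439/683000 = 0.0006428 yr⁻¹.
Solving dM/dt = F₁ − kM with M(0) = M₀ gives M(t) = F₁/k + (M₀ − F₁/k)·e^(−kt).
F₁/k = 1120/0.0006428 = 1.7425×10^6 Tg N; kt = 0.0006428 × 1420 = 0.9127, e^(−kt) = 0.4014.
M(1420) = 1.7425×10^6 + (683000 − 1.7425×10^6) × 0.4014 = 1.7425×10^6 − 425300 = 1.3172×10^6 Tg N.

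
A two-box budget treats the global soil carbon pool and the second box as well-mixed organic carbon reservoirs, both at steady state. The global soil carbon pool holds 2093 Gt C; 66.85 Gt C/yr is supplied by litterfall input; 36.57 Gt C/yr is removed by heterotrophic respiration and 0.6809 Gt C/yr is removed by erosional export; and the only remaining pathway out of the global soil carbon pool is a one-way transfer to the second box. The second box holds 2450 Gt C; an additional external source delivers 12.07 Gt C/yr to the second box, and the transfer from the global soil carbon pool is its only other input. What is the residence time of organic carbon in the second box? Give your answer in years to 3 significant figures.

Balance the global soil carbon pool: ΣF_in = 66.850 Gt C/yr.
Transfer to the second box = ΣF_in − (36.57 + 0.6809) = 29.599 Gt C/yr.
Total input to the second box = 29.599 + 12.07 = 41.669 Gt C/yr; at steady state this equals its total output.
τ = M / F = 2450 / 41.669 = 58.80 yr.

58.8 yr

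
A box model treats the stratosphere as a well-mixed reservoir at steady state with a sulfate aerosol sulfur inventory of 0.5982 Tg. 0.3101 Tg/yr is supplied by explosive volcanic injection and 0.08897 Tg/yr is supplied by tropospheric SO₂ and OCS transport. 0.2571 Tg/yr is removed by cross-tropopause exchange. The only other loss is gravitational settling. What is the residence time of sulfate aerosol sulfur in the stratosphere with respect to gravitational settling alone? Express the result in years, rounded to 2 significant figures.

At steady state ΣF_in = ΣF_out.
ΣF_in = 0.3101 + 0.08897 = 0.39907 Tg/yr.
Gravitational settling flux = ΣF_in − (0.2571) = 0.39907 − 0.2571 = 0.1420 Tg/yr.
τ = M / F = 0.5982 / 0.1420 = 4.214 yr.

4.2 yr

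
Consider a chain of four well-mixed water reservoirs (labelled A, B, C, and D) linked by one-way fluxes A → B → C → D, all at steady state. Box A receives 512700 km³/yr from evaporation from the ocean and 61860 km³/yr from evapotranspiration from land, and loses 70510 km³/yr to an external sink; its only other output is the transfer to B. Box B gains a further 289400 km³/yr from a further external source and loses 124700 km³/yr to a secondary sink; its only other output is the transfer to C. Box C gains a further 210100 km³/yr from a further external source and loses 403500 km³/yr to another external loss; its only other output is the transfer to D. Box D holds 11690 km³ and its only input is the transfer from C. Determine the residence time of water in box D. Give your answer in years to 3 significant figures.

Box A: F(A→B) = (512700 + 61860) − 70510 = 504050 km³/yr.
Box B: F(B→C) = (504050 + 289400) − 124700 = 668750 km³/yr.
Box C: F(C→D) = (668750 + 210100) − 403500 = 475350 km³/yr.
Box D throughput = its input = 475350 km³/yr; τ = 11690 / 475350 = 0.02459 yr.

0.0246 yr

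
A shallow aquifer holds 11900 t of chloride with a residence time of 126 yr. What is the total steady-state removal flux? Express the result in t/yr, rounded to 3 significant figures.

94.4 t/yr

F = M / τ = 11900 / 126 = 94.44 t/yr.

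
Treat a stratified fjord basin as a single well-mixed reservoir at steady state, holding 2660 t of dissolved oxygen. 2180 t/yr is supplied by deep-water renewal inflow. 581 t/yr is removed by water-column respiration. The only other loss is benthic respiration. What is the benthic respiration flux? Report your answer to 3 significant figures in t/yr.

At steady state ΣF_in = ΣF_out.
ΣF_in = 2180.0 t/yr.
Benthic respiration flux = ΣF_in − (581) = 2180.0 − 581.0 = 1599 t/yr.

1600 t/yr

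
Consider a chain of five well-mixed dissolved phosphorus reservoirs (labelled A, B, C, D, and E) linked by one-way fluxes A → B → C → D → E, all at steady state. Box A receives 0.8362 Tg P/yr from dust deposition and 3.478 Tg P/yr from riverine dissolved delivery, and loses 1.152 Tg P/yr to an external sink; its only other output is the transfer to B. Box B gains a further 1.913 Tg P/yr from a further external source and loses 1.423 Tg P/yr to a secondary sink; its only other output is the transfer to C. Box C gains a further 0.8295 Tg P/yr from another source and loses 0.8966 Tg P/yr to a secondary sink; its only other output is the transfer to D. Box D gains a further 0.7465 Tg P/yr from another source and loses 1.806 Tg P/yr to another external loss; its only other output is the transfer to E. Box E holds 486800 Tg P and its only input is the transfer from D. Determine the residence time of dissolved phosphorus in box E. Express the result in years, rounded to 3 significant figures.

193000 yr

Box A: F(A→B) = (0.8362 + 3.478) − 1.152 = 3.1622 Tg P/yr.
Box B: F(B→C) = (3.1622 + 1.913) − 1.423 = 3.6522 Tg P/yr.
Box C: F(C→D) = (3.6522 + 0.8295) − 0.8966 = 3.5851 Tg P/yr.
Box D: F(D→E) = (3.5851 + 0.7465) − 1.806 = 2.5256 Tg P/yr.
Box E throughput = its input = 2.5256 Tg P/yr; τ = 486800 / 2.5256 = 192700 yr.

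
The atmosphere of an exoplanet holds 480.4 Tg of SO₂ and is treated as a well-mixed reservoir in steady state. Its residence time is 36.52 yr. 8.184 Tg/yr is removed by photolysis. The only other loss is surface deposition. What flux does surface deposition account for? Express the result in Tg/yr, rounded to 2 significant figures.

5.0 Tg/yr

Total removal F = M/τ = 480.4 / 36.52 = 13.15 Tg/yr.
Surface deposition = F − (8.184) = 13.15 − 8.184 = 4.970 Tg/yr.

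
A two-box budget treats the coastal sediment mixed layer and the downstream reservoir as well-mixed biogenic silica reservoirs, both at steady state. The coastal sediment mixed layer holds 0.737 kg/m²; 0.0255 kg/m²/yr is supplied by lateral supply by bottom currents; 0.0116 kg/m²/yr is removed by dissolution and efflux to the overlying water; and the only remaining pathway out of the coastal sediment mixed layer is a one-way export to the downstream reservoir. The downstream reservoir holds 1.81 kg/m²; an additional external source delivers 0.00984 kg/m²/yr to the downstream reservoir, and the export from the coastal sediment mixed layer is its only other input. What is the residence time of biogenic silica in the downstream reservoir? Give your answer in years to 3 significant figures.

Balance the coastal sediment mixed layer: ΣF_in = 0.025500 kg/m²/yr.
Export to the downstream reservoir = ΣF_in − (0.0116) = 0.013900 kg/m²/yr.
Total input to the downstream reservoir = 0.013900 + 0.00984 = 0.023740 kg/m²/yr; at steady state this equals its total output.
τ = M / F = 1.81 / 0.023740 = 76.24 yr.

76.2 yr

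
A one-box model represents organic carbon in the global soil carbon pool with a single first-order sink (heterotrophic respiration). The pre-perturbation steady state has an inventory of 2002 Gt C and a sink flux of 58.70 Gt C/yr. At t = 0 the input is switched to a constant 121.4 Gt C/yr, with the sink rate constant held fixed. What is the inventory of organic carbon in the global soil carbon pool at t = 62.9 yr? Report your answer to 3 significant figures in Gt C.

3800 Gt C

τ = M₀/F₀ = 2002/58.70 = 34.11 yr; rate constant k = 1/τ.
New steady state M_∞ = F₁/k = F₁·τ = 121.4 × 34.11 = 4140.4 Gt C.
M(t) = M_∞ + (M₀ − M_∞)·e^(−t/τ); t/τ = 62.9/34.11 = 1.844, so e^(−t/τ) = 0.1581.
M(t) = 4140.4 − 2138 × 0.1581 = 3802.3 Gt C.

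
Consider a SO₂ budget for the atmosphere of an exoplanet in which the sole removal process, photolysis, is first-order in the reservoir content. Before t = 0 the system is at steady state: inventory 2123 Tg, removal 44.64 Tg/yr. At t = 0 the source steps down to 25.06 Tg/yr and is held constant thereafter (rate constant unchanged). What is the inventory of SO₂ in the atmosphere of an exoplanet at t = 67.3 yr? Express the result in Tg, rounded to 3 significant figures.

τ = M₀/F₀ = 2123/44.64 = 47.56 yr; rate constant k = 1/τ.
New steady state M_∞ = F₁/k = F₁·τ = 25.06 × 47.56 = 1191.8 Tg.
M(t) = M_∞ + (M₀ − M_∞)·e^(−t/τ); t/τ = 67.3/47.56 = 1.415, so e^(−t/τ) = 0.2429.
M(t) = 1191.8 + 931.2 × 0.2429 = 1418.0 Tg.

1420 Tg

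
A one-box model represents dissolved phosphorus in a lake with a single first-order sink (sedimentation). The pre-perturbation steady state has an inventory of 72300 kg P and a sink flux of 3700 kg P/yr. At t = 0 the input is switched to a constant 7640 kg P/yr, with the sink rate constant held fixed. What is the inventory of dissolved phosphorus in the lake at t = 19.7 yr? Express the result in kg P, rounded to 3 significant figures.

121000 kg P

The sink rate constant is k = F₀/M₀ = 3700/72300 = 0.05118 yr⁻¹.
Solving dM/dt = F₁ − kM with M(0) = M₀ gives M(t) = F₁/k + (M₀ − F₁/k)·e^(−kt).
F₁/k = 7640/0.05118 = 149290 kg P; kt = 0.05118 × 19.7 = 1.008, e^(−kt) = 0.3649.
M(19.7) = 149290 + (72300 − 149290) × 0.3649 = 149290 − 28090 = 121200 kg P.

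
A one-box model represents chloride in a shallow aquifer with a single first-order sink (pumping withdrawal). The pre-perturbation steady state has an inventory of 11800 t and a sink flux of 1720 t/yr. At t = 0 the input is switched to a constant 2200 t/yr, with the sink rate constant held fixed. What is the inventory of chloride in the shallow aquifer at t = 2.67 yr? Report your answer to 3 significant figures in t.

12900 t

Residence time τ = M₀/F₀ = 6.860 yr. The eventual steady state is M_∞ = M₀·(F₁/F₀) = 11800 × 2200/1720 = 15093 t.
The anomaly ΔM(t) = M(t) − M_∞ decays as ΔM₀·e^(−t/τ) with ΔM₀ = 11800 − 15093 = −3293 t.
At t = 2.67 yr, e^(−t/τ) = e^(−0.3892) = 0.6776, so ΔM = −2231 t and M = 15093 − 2231 = 12862 t.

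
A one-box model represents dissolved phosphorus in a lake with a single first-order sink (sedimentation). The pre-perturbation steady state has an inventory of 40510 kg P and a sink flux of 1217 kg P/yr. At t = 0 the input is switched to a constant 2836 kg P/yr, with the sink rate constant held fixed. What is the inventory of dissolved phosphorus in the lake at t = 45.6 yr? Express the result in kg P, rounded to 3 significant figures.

The sink rate constant is k = F₀/M₀ = 1217/40510 = 0.03004 yr⁻¹.
Solving dM/dt = F₁ − kM with M(0) = M₀ gives M(t) = F₁/k + (M₀ − F₁/k)·e^(−kt).
F₁/k = 2836/0.03004 = 94401 kg P; kt = 0.03004 × 45.6 = 1.370, e^(−kt) = 0.2541.
M(45.6) = 94401 + (40510 − 94401) × 0.2541 = 94401 − 13700 = 80706 kg P.

80700 kg P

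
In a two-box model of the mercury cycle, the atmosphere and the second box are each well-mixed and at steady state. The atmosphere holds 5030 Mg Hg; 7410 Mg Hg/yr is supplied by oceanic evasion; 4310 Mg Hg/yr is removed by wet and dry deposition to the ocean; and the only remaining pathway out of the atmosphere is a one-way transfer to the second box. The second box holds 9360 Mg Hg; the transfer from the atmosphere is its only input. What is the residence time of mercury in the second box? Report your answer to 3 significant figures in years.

3.02 yr

Balance the atmosphere: ΣF_in = 7410.0 Mg Hg/yr.
Transfer to the second box = ΣF_in − (4310) = 3100.0 Mg Hg/yr.
At steady state the output of the second box equals its input, 3100.0 Mg Hg/yr.
τ = M / F = 9360 / 3100.0 = 3.019 yr.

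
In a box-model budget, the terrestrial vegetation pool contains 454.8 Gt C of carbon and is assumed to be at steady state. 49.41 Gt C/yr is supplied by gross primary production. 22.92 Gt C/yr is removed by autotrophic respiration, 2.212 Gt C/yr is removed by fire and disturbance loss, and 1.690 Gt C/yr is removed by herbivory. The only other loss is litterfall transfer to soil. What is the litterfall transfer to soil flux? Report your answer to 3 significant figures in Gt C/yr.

At steady state ΣF_in = ΣF_out.
ΣF_in = 49.410 Gt C/yr.
Litterfall transfer to soil flux = ΣF_in − (22.92 + 2.212 + 1.690) = 49.410 − 26.82 = 22.59 Gt C/yr.

22.6 Gt C/yr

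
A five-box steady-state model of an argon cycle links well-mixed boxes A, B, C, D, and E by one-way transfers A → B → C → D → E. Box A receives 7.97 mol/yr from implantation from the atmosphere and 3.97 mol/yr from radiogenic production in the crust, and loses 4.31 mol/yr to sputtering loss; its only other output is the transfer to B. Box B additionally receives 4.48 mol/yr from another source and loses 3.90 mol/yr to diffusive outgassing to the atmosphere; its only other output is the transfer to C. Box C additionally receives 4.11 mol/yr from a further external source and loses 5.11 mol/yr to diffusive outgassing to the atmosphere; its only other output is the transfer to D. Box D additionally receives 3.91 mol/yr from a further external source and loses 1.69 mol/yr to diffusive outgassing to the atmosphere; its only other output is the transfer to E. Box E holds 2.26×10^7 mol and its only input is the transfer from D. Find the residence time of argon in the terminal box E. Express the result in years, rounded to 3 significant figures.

Box A: F(A→B) = (7.97 + 3.97) − 4.31 = 7.6300 mol/yr.
Box B: F(B→C) = (7.6300 + 4.48) − 3.90 = 8.2100 mol/yr.
Box C: F(C→D) = (8.2100 + 4.11) − 5.11 = 7.2100 mol/yr.
Box D: F(D→E) = (7.2100 + 3.91) − 1.69 = 9.4300 mol/yr.
Box E throughput = its input = 9.4300 mol/yr; τ = 2.26×10^7 / 9.4300 = 2.397×10^6 yr.

2.40×10^6 yr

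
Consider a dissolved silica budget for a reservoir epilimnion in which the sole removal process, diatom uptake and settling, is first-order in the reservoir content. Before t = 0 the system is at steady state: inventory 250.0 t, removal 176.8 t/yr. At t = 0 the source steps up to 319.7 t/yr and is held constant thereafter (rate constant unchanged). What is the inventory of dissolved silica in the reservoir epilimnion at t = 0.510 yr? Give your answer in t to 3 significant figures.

τ = M₀/F₀ = 250.0/176.8 = 1.414 yr; rate constant k = 1/τ.
New steady state M_∞ = F₁/k = F₁·τ = 319.7 × 1.414 = 452.06 t.
M(t) = M_∞ + (M₀ − M_∞)·e^(−t/τ); t/τ = 0.510/1.414 = 0.3607, so e^(−t/τ) = 0.6972.
M(t) = 452.06 − 202.1 × 0.6972 = 311.18 t.

311 t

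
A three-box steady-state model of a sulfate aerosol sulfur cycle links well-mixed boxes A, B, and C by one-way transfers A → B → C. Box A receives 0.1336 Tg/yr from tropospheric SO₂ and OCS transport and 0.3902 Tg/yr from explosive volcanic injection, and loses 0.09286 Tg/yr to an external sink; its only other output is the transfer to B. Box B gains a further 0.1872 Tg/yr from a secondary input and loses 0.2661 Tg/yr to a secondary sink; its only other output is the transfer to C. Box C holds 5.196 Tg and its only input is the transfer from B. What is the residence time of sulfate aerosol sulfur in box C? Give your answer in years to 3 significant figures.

Box A: F(A→B) = (0.1336 + 0.3902) − 0.09286 = 0.43094 Tg/yr.
Box B: F(B→C) = (0.43094 + 0.1872) − 0.2661 = 0.35204 Tg/yr.
Box C throughput = its input = 0.35204 Tg/yr; τ = 5.196 / 0.35204 = 14.76 yr.

14.8 yr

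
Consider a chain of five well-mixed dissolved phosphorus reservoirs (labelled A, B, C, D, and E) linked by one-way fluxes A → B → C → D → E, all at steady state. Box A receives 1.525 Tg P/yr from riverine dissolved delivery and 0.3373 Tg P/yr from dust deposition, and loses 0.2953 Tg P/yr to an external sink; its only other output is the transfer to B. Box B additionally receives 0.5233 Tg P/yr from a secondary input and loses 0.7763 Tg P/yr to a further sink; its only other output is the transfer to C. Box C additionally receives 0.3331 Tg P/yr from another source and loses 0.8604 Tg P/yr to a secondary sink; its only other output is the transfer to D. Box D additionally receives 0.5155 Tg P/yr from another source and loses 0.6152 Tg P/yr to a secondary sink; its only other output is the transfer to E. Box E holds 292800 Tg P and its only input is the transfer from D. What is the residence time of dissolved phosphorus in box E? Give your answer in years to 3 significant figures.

426000 yr

Box A: F(A→B) = (1.525 + 0.3373) − 0.2953 = 1.5670 Tg P/yr.
Box B: F(B→C) = (1.5670 + 0.5233) − 0.7763 = 1.3140 Tg P/yr.
Box C: F(C→D) = (1.3140 + 0.3331) − 0.8604 = 0.78670 Tg P/yr.
Box D: F(D→E) = (0.78670 + 0.5155) − 0.6152 = 0.68700 Tg P/yr.
Box E throughput = its input = 0.68700 Tg P/yr; τ = 292800 / 0.68700 = 426200 yr.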